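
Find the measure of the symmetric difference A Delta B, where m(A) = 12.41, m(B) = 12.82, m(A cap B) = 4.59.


m(A Delta B) = m(A) + m(B) - 2*m(A n B)
= 12.41 + 12.82 - 2*4.59
= 12.41 + 12.82 - 9.18
= 16.05


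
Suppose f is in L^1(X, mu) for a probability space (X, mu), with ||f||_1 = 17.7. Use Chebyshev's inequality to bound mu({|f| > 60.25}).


Chebyshev/Markov inequality: mu(|f| > eps) <= (||f||_p / eps)^p
Step 1: ||f||_1 / eps = 17.7 / 60.25 = 0.293776
Step 2: Raise to power p = 1:
  (0.293776)^1 = 0.293776
Step 3: Therefore mu(|f| > 60.25) <= 0.293776


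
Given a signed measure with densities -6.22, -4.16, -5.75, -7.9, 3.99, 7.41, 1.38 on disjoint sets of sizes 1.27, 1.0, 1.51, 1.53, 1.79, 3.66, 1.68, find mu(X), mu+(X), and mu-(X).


Step 1: Compute signed measure on each set:
  Set 1: -6.22 * 1.27 = -7.8994
  Set 2: -4.16 * 1.0 = -4.16
  Set 3: -5.75 * 1.51 = -8.6825
  Set 4: -7.9 * 1.53 = -12.087
  Set 5: 3.99 * 1.79 = 7.1421
  Set 6: 7.41 * 3.66 = 27.1206
  Set 7: 1.38 * 1.68 = 2.3184
Step 2: Total signed measure = (-7.8994) + (-4.16) + (-8.6825) + (-12.087) + (7.1421) + (27.1206) + (2.3184)
     = 3.7522
Step 3: Positive part mu+(X) = sum of positive contributions = 36.5811
Step 4: Negative part mu-(X) = |sum of negative contributions| = 32.8289


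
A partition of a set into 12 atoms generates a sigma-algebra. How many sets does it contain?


Each element of the sigma-algebra is a union of some subset of the 12 atoms.
The number of such subsets is 2^12 = 4096.


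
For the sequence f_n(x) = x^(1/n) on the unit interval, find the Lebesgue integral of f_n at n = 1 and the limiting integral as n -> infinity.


At n = 1: f_1(x) = x^(1/1).
Step 1: integral(x^(1/1), 0, 1) = [x^(1/1+1) / (1/1+1)] from 0 to 1
     = 1 / (1/1 + 1) = 1 / ((1+1)/1) = 1/(1+1)
     = 1/2 = 0.5
Step 2: As n -> infinity, f_n(x) = x^(1/n) -> 1 for x in (0,1], and f_n is increasing in n.
By MCT, lim_n integral(f_n) = integral(lim_n f_n) = integral(1, 0, 1) = 1.
Step 3: Verify convergence: 1/2 = 0.5 -> 1


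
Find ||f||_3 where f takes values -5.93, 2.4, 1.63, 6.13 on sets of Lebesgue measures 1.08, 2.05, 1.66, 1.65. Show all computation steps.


Step 1: Compute |f_i|^3 for each value:
  |-5.93|^3 = 208.527857
  |2.4|^3 = 13.824
  |1.63|^3 = 4.330747
  |6.13|^3 = 230.346397
Step 2: Multiply by measures and sum:
  208.527857 * 1.08 = 225.210086
  13.824 * 2.05 = 28.3392
  4.330747 * 1.66 = 7.18904
  230.346397 * 1.65 = 380.071555
Sum = 225.210086 + 28.3392 + 7.18904 + 380.071555 = 640.809881
Step 3: Take the p-th root:
||f||_3 = (640.809881)^(1/3) = 8.621372


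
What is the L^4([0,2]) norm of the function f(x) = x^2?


Step 1: ||f||_4 = (integral_0^2 |x^2|^4 dx)^(1/4)
     = (integral_0^2 x^8 dx)^(1/4)
Step 2: integral_0^2 x^8 dx = [x^9/(9)] from 0 to 2 = 2^9/9
     = 512/9 = 56.888889
Step 3: ||f||_4 = (56.888889)^(1/4) = 2.746356


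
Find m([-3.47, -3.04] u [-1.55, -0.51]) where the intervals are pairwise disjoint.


For pairwise disjoint intervals, m(union) = sum of lengths.
= (-3.04 - -3.47) + (-0.51 - -1.55)
= 0.43 + 1.04
= 1.47


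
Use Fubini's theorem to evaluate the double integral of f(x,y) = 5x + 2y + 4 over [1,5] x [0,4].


By Fubini, integrate in x first, then y.
Step 1: Fix y, integrate over x in [1,5]:
  integral(5x + 2y + 4, x=1..5)
  = 5*(5^2 - 1^2)/2 + (2y + 4)*(5 - 1)
  = 60 + (2y + 4)*4
  = 60 + 8y + 16
  = 76 + 8y
Step 2: Integrate over y in [0,4]:
  integral(76 + 8y, y=0..4)
  = 76*4 + 8*(4^2 - 0^2)/2
  = 304 + 64
  = 368


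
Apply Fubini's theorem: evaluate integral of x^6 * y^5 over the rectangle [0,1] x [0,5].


By Fubini's theorem, the double integral factors as a product of single integrals:
Step 1: integral_0^1 x^6 dx = [x^7/7] from 0 to 1
     = 1^7/7 = 0.142857
Step 2: integral_0^5 y^5 dy = [y^6/6] from 0 to 5
     = 5^6/6 = 2604.166667
Step 3: Double integral = 0.142857 * 2604.166667 = 372.02381


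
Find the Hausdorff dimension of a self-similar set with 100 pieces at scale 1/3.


For a self-similar set with N copies scaled by 1/r:
dim_H = log(N)/log(r) = log(100)/log(3)
= 4.60517/1.098612
= 4.191807


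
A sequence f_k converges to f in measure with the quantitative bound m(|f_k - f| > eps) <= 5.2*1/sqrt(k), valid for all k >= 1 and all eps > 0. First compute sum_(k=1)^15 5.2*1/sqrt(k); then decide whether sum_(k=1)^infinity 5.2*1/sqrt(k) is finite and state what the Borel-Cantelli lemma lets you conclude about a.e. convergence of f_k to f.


Step 1: List the terms 5.2*1/sqrt(k) for k = 1 to 15:
  k=1: 5.2
  k=2: 3.676955
  k=3: 3.002221
  k=4: 2.6
  k=5: 2.325511
  k=6: 2.122891
  k=7: 1.965415
  k=8: 1.838478
  k=9: 1.733333
  k=10: 1.644384
  k=11: 1.567859
  k=12: 1.501111
  k=13: 1.442221
  k=14: 1.389758
  k=15: 1.342634
Step 2: Partial sum = 5.2 + 3.676955 + 3.002221 + 2.6 + 2.325511 + 2.122891 + 1.965415 + 1.838478 + 1.733333 + 1.644384 + 1.567859 + 1.501111 + 1.442221 + 1.389758 + 1.342634
     = 33.352772
Step 3: The full series sum_(k>=1) 5.2*1/sqrt(k) diverges (p-series with p = 1/2 <= 1; a nonzero constant multiple of a divergent series diverges).
Step 4: The (first) Borel-Cantelli lemma requires a summable sequence of measures, so it does not apply here;
        from this bound alone no conclusion about a.e. convergence can be drawn (convergence in measure still
        gives an a.e.-convergent subsequence, but not a.e. convergence of the whole sequence).
Conclusion: series diverges; Borel-Cantelli is inconclusive about a.e. convergence of f_k.


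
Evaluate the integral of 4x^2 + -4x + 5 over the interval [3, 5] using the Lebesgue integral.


The Lebesgue integral of a Riemann-integrable function agrees with the Riemann integral.
Antiderivative F(x) = (4/3)x^3 + (-4/2)x^2 + 5x
F(5) = (4/3)*5^3 + (-4/2)*5^2 + 5*5
     = (4/3)*125 + (-4/2)*25 + 5*5
     = 166.666667 + -50 + 25
     = 141.666667
F(3) = 33
Integral = F(5) - F(3) = 141.666667 - 33 = 108.666667


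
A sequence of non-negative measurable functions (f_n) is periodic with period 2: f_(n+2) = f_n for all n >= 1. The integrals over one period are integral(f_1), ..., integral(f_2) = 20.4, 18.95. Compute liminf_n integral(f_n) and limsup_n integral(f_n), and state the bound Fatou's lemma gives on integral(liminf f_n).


The sequence (integral(f_n)) is periodic with period 2, repeating the values 20.4, 18.95 indefinitely.
Step 1: For a periodic sequence, every tail (a_m, a_(m+1), ...) contains all 2 period values infinitely often.
Step 2: Hence inf of every tail = min of the period values = min(20.4, 18.95) = 18.95.
        liminf_n integral(f_n) = sup over m of (inf of tail from m) = 18.95.
Step 3: Similarly sup of every tail = max of the period values = 20.4.
        limsup_n integral(f_n) = 20.4.
Step 4: Fatou's lemma: integral(liminf_n f_n) <= liminf_n integral(f_n) = 18.95.
        So the integral of the pointwise liminf is at most 18.95.


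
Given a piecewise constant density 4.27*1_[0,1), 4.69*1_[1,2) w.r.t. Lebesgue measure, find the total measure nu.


Integrate each piece of the Radon-Nikodym derivative:
Step 1: integral_0^1 4.27 dx = 4.27*(1-0) = 4.27*1 = 4.27
Step 2: integral_1^2 4.69 dx = 4.69*(2-1) = 4.69*1 = 4.69
Total: 4.27 + 4.69 = 8.96


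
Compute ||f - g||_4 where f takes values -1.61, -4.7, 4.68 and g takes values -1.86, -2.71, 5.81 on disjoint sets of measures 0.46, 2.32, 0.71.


Step 1: Compute differences f_i - g_i:
  -1.61 - -1.86 = 0.25
  -4.7 - -2.71 = -1.99
  4.68 - 5.81 = -1.13
Step 2: Compute |diff|^4 * measure for each set:
  |0.25|^4 * 0.46 = 0.003906 * 0.46 = 0.001797
  |-1.99|^4 * 2.32 = 15.682392 * 2.32 = 36.383149
  |-1.13|^4 * 0.71 = 1.630474 * 0.71 = 1.157636
Step 3: Sum = 37.542583
Step 4: ||f-g||_4 = (37.542583)^(1/4) = 2.475318


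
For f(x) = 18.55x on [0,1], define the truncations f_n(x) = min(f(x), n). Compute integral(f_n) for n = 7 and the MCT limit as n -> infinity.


f(x) = 18.55x on [0,1]; f_n(x) = min(18.55x, n). At n = 7:
Step 1: f(x) reaches 7 at x = 7/18.55 = 0.377358
Step 2: integral(f_7) = integral(18.55x, 0, 0.377358) + integral(7, 0.377358, 1)
       = 18.55*0.377358^2/2 + 7*(1 - 0.377358)
       = 1.320755 + 4.358491
       = 5.679245
Step 3: As n -> infinity, f_n increases to f, so by MCT integral(f_n) -> integral(f) = 18.55/2 = 9.275.
Convergence: integral(f_7) = 5.679245 -> 9.275 as n -> infinity


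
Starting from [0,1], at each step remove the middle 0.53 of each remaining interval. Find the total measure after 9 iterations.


Step 1: At each step, fraction remaining = 1 - 0.53 = 0.47
Step 2: After 9 steps, measure = (0.47)^9
Result = 0.001119


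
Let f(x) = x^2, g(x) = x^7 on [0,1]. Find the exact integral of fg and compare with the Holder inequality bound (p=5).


Step 1: Exact integral of f*g = integral(x^9, 0, 1) = 1/10
     = 0.1
Step 2: Holder bound with p=5, q=1.25:
  ||f||_p = (integral x^10 dx)^(1/5) = (1/11)^(1/5) = 0.619044
  ||g||_q = (integral x^8.75 dx)^(1/1.25) = (1/9.75)^(1/1.25) = 0.161732
Step 3: Holder bound = ||f||_p * ||g||_q = 0.619044 * 0.161732 = 0.100119
Verification: 0.1 <= 0.100119 (Holder holds)


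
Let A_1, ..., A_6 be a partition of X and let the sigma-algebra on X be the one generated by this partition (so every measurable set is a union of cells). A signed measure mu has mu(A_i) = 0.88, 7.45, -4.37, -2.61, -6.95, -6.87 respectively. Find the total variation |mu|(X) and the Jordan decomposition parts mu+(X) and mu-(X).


Step 1: Every measurable set is a union of atoms (the cells / points), so a Hahn decomposition is
  obtained by grouping atoms by sign: P = union of atoms with mu > 0, N = union of the remaining atoms.
  Atoms in P (indices): 1, 2;  atoms in N (indices): 3, 4, 5, 6
  Positive values: 0.88, 7.45
  Negative values: -4.37, -2.61, -6.95, -6.87
Step 2: mu+(X) = mu(P) = sum of positive atom values = 8.33
Step 3: mu-(X) = -mu(N) = sum of |negative atom values| = 20.8
Step 4: |mu|(X) = mu+(X) + mu-(X) = 8.33 + 20.8 = 29.13


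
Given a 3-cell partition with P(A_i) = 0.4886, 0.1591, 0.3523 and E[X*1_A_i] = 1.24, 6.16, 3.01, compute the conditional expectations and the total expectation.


For each cell A_i: E[X|A_i] = E[X*1_A_i] / P(A_i)
Step 1: E[X|A_1] = 1.24 / 0.4886 = 2.537863
Step 2: E[X|A_2] = 6.16 / 0.1591 = 38.717788
Step 3: E[X|A_3] = 3.01 / 0.3523 = 8.543855
Verification: E[X] = sum E[X*1_A_i] = 1.24 + 6.16 + 3.01 = 10.41


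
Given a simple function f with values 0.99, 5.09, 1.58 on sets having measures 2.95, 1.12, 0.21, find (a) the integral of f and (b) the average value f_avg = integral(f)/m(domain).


Step 1: Integral = sum(value_i * measure_i)
= 0.99*2.95 + 5.09*1.12 + 1.58*0.21
= 2.9205 + 5.7008 + 0.3318
= 8.9531
Step 2: Total measure of domain = 2.95 + 1.12 + 0.21 = 4.28
Step 3: Average value = 8.9531 / 4.28 = 2.091846


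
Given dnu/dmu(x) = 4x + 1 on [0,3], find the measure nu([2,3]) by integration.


nu(A) = integral_A (dnu/dmu) dmu = integral_2^3 (4x + 1) dx
Step 1: Antiderivative F(x) = (4/2)x^2 + 1x
Step 2: F(3) = (4/2)*3^2 + 1*3 = 18 + 3 = 21
Step 3: F(2) = (4/2)*2^2 + 1*2 = 8 + 2 = 10
Step 4: nu([2,3]) = F(3) - F(2) = 21 - 10 = 11


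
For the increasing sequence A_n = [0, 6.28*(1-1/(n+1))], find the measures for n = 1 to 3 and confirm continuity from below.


By continuity of measure from below: if A_n increases to A, then m(A_n) -> m(A).
Here A = [0, 6.28], so m(A) = 6.28
Step 1: a_1 = 6.28*(1 - 1/2) = 3.14, m(A_1) = 3.14
Step 2: a_2 = 6.28*(1 - 1/3) = 4.1867, m(A_2) = 4.1867
Step 3: a_3 = 6.28*(1 - 1/4) = 4.71, m(A_3) = 4.71
Limit: m(A_n) -> m([0,6.28]) = 6.28


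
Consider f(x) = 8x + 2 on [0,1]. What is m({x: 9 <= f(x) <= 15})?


f^(-1)([9, 15]) = {x : 9 <= 8x + 2 <= 15}
Solving: (9 - 2)/8 <= x <= (15 - 2)/8
= [0.875, 1.625]
Intersecting with [0,1]: [0.875, 1]
Measure = 1 - 0.875 = 0.125


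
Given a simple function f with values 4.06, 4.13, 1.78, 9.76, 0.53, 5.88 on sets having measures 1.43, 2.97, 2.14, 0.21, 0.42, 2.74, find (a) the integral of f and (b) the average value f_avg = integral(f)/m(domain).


Step 1: Integral = sum(value_i * measure_i)
= 4.06*1.43 + 4.13*2.97 + 1.78*2.14 + 9.76*0.21 + 0.53*0.42 + 5.88*2.74
= 5.8058 + 12.2661 + 3.8092 + 2.0496 + 0.2226 + 16.1112
= 40.2645
Step 2: Total measure of domain = 1.43 + 2.97 + 2.14 + 0.21 + 0.42 + 2.74 = 9.91
Step 3: Average value = 40.2645 / 9.91 = 4.063017


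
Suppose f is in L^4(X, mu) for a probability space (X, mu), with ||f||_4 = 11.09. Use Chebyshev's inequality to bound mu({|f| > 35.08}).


Chebyshev/Markov inequality: mu(|f| > eps) <= (||f||_p / eps)^p
Step 1: ||f||_4 / eps = 11.09 / 35.08 = 0.316135
Step 2: Raise to power p = 4:
  (0.316135)^4 = 0.009988
Step 3: Therefore mu(|f| > 35.08) <= 0.009988


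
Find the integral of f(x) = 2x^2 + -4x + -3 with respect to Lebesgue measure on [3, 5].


The Lebesgue integral of a Riemann-integrable function agrees with the Riemann integral.
Antiderivative F(x) = (2/3)x^3 + (-4/2)x^2 + -3x
F(5) = (2/3)*5^3 + (-4/2)*5^2 + -3*5
     = (2/3)*125 + (-4/2)*25 + -3*5
     = 83.333333 + -50 + -15
     = 18.333333
F(3) = -9
Integral = F(5) - F(3) = 18.333333 - -9 = 27.333333


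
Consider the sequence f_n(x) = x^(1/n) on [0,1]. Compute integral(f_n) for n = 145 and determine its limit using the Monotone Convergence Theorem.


At n = 145: f_145(x) = x^(1/145).
Step 1: integral(x^(1/145), 0, 1) = [x^(1/145+1) / (1/145+1)] from 0 to 1
     = 1 / (1/145 + 1) = 1 / ((145+1)/145) = 145/(145+1)
     = 145/146 = 0.993151
Step 2: As n -> infinity, f_n(x) = x^(1/n) -> 1 for x in (0,1], and f_n is increasing in n.
By MCT, lim_n integral(f_n) = integral(lim_n f_n) = integral(1, 0, 1) = 1.
Step 3: Verify convergence: 145/146 = 0.993151 -> 1


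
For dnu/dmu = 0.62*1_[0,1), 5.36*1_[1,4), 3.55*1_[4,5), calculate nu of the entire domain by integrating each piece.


Integrate each piece of the Radon-Nikodym derivative:
Step 1: integral_0^1 0.62 dx = 0.62*(1-0) = 0.62*1 = 0.62
Step 2: integral_1^4 5.36 dx = 5.36*(4-1) = 5.36*3 = 16.08
Step 3: integral_4^5 3.55 dx = 3.55*(5-4) = 3.55*1 = 3.55
Total: 0.62 + 16.08 + 3.55 = 20.25


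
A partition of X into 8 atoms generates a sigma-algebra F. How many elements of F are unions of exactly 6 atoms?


Each element of F is a union of some subset of the 8 atoms.
Elements that are unions of exactly 6 atoms correspond to 6-element subsets of the 8 atoms.
Count = C(8, 6) = 8! / (6! * 2!) = 28.


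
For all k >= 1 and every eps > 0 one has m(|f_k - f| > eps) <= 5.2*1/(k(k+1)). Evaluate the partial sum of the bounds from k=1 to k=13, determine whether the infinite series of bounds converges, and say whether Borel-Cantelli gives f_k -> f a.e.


Step 1: List the terms 5.2*1/(k(k+1)) for k = 1 to 13:
  k=1: 2.6
  k=2: 0.866667
  k=3: 0.433333
  k=4: 0.26
  k=5: 0.173333
  k=6: 0.12381
  k=7: 0.092857
  k=8: 0.072222
  k=9: 0.057778
  k=10: 0.047273
  k=11: 0.039394
  k=12: 0.033333
  k=13: 0.028571
Step 2: Partial sum = 2.6 + 0.866667 + 0.433333 + 0.26 + 0.173333 + 0.12381 + 0.092857 + 0.072222 + 0.057778 + 0.047273 + 0.039394 + 0.033333 + 0.028571
     = 4.828571
Step 3: The full series sum_(k>=1) 5.2*1/(k(k+1)) converges (telescoping series sum 1/(k(k+1)) = 1; a constant multiple of a convergent series converges).
Step 4: Fix eps > 0. Since sum_k m(|f_k - f| > eps) < infinity, the Borel-Cantelli lemma gives
        m(limsup_k {|f_k - f| > eps}) = 0, i.e. for a.e. x, |f_k(x) - f(x)| <= eps for all large k.
        Applying this with eps = 1/j for j = 1, 2, ... and intersecting the countably many full-measure sets,
        for a.e. x we get limsup_k |f_k(x) - f(x)| <= 1/j for every j, hence f_k -> f almost everywhere.
Conclusion: series converges; Borel-Cantelli yields f_k -> f a.e.


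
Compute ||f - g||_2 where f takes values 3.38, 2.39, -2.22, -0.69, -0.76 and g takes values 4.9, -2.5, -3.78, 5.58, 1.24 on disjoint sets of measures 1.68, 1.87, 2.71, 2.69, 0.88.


Step 1: Compute differences f_i - g_i:
  3.38 - 4.9 = -1.52
  2.39 - -2.5 = 4.89
  -2.22 - -3.78 = 1.56
  -0.69 - 5.58 = -6.27
  -0.76 - 1.24 = -2
Step 2: Compute |diff|^2 * measure for each set:
  |-1.52|^2 * 1.68 = 2.3104 * 1.68 = 3.881472
  |4.89|^2 * 1.87 = 23.9121 * 1.87 = 44.715627
  |1.56|^2 * 2.71 = 2.4336 * 2.71 = 6.595056
  |-6.27|^2 * 2.69 = 39.3129 * 2.69 = 105.751701
  |-2|^2 * 0.88 = 4 * 0.88 = 3.52
Step 3: Sum = 164.463856
Step 4: ||f-g||_2 = (164.463856)^(1/2) = 12.824346


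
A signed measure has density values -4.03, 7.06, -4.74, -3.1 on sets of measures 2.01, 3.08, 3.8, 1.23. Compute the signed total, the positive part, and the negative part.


Step 1: Compute signed measure on each set:
  Set 1: -4.03 * 2.01 = -8.1003
  Set 2: 7.06 * 3.08 = 21.7448
  Set 3: -4.74 * 3.8 = -18.012
  Set 4: -3.1 * 1.23 = -3.813
Step 2: Total signed measure = (-8.1003) + (21.7448) + (-18.012) + (-3.813)
     = -8.1805
Step 3: Positive part mu+(X) = sum of positive contributions = 21.7448
Step 4: Negative part mu-(X) = |sum of negative contributions| = 29.9253


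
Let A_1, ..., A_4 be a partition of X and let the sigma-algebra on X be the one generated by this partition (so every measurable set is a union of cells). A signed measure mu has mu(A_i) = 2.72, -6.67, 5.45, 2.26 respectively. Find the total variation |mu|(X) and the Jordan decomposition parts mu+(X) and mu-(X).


Step 1: Every measurable set is a union of atoms (the cells / points), so a Hahn decomposition is
  obtained by grouping atoms by sign: P = union of atoms with mu > 0, N = union of the remaining atoms.
  Atoms in P (indices): 1, 3, 4;  atoms in N (indices): 2
  Positive values: 2.72, 5.45, 2.26
  Negative values: -6.67
Step 2: mu+(X) = mu(P) = sum of positive atom values = 10.43
Step 3: mu-(X) = -mu(N) = sum of |negative atom values| = 6.67
Step 4: |mu|(X) = mu+(X) + mu-(X) = 10.43 + 6.67 = 17.1


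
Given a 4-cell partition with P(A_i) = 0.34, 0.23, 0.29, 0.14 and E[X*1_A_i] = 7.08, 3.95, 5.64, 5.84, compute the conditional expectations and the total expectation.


For each cell A_i: E[X|A_i] = E[X*1_A_i] / P(A_i)
Step 1: E[X|A_1] = 7.08 / 0.34 = 20.823529
Step 2: E[X|A_2] = 3.95 / 0.23 = 17.173913
Step 3: E[X|A_3] = 5.64 / 0.29 = 19.448276
Step 4: E[X|A_4] = 5.84 / 0.14 = 41.714286
Verification: E[X] = sum E[X*1_A_i] = 7.08 + 3.95 + 5.64 + 5.84 = 22.51


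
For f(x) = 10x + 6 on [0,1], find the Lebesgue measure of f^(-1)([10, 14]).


f^(-1)([10, 14]) = {x : 10 <= 10x + 6 <= 14}
Solving: (10 - 6)/10 <= x <= (14 - 6)/10
= [0.4, 0.8]
Intersecting with [0,1]: [0.4, 0.8]
Measure = 0.8 - 0.4 = 0.4


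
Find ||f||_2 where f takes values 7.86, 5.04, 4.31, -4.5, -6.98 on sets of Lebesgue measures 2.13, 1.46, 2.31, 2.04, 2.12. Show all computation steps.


Step 1: Compute |f_i|^2 for each value:
  |7.86|^2 = 61.7796
  |5.04|^2 = 25.4016
  |4.31|^2 = 18.5761
  |-4.5|^2 = 20.25
  |-6.98|^2 = 48.7204
Step 2: Multiply by measures and sum:
  61.7796 * 2.13 = 131.590548
  25.4016 * 1.46 = 37.086336
  18.5761 * 2.31 = 42.910791
  20.25 * 2.04 = 41.31
  48.7204 * 2.12 = 103.287248
Sum = 131.590548 + 37.086336 + 42.910791 + 41.31 + 103.287248 = 356.184923
Step 3: Take the p-th root:
||f||_2 = (356.184923)^(1/2) = 18.872862


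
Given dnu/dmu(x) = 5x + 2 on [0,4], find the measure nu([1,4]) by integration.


nu(A) = integral_A (dnu/dmu) dmu = integral_1^4 (5x + 2) dx
Step 1: Antiderivative F(x) = (5/2)x^2 + 2x
Step 2: F(4) = (5/2)*4^2 + 2*4 = 40 + 8 = 48
Step 3: F(1) = (5/2)*1^2 + 2*1 = 2.5 + 2 = 4.5
Step 4: nu([1,4]) = F(4) - F(1) = 48 - 4.5 = 43.5


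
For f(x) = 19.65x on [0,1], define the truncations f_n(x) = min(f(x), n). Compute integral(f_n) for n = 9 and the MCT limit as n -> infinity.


f(x) = 19.65x on [0,1]; f_n(x) = min(19.65x, n). At n = 9:
Step 1: f(x) reaches 9 at x = 9/19.65 = 0.458015
Step 2: integral(f_9) = integral(19.65x, 0, 0.458015) + integral(9, 0.458015, 1)
       = 19.65*0.458015^2/2 + 9*(1 - 0.458015)
       = 2.061069 + 4.877863
       = 6.938931
Step 3: As n -> infinity, f_n increases to f, so by MCT integral(f_n) -> integral(f) = 19.65/2 = 9.825.
Convergence: integral(f_9) = 6.938931 -> 9.825 as n -> infinity


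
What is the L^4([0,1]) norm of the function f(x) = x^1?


Step 1: ||f||_4 = (integral_0^1 |x^1|^4 dx)^(1/4)
     = (integral_0^1 x^4 dx)^(1/4)
Step 2: integral_0^1 x^4 dx = [x^5/(5)] from 0 to 1 = 1^5/5
     = 1/5 = 0.2
Step 3: ||f||_4 = (0.2)^(1/4) = 0.66874


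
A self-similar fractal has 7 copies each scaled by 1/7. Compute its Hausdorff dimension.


For a self-similar set with N copies scaled by 1/r:
dim_H = log(N)/log(r) = log(7)/log(7)
= 1.94591/1.94591
= 1


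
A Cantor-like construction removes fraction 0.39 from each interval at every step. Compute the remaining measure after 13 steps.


Step 1: At each step, fraction remaining = 1 - 0.39 = 0.61
Step 2: After 13 steps, measure = (0.61)^13
Result = 0.001619


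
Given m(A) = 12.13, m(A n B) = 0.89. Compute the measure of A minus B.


m(A \ B) = m(A) - m(A n B)
= 12.13 - 0.89
= 11.24


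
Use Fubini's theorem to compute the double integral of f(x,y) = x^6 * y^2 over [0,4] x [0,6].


By Fubini's theorem, the double integral factors as a product of single integrals:
Step 1: integral_0^4 x^6 dx = [x^7/7] from 0 to 4
     = 4^7/7 = 2340.571429
Step 2: integral_0^6 y^2 dy = [y^3/3] from 0 to 6
     = 6^3/3 = 72
Step 3: Double integral = 2340.571429 * 72 = 168521.142857


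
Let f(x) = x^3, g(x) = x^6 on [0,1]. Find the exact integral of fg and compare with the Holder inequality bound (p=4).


Step 1: Exact integral of f*g = integral(x^9, 0, 1) = 1/10
     = 0.1
Step 2: Holder bound with p=4, q=1.333333:
  ||f||_p = (integral x^12 dx)^(1/4) = (1/13)^(1/4) = 0.52664
  ||g||_q = (integral x^8 dx)^(1/1.333333) = (1/9)^(1/1.333333) = 0.19245
Step 3: Holder bound = ||f||_p * ||g||_q = 0.52664 * 0.19245 = 0.101352
Verification: 0.1 <= 0.101352 (Holder holds)


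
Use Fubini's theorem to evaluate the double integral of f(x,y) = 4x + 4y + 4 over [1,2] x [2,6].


By Fubini, integrate in x first, then y.
Step 1: Fix y, integrate over x in [1,2]:
  integral(4x + 4y + 4, x=1..2)
  = 4*(2^2 - 1^2)/2 + (4y + 4)*(2 - 1)
  = 6 + (4y + 4)*1
  = 6 + 4y + 4
  = 10 + 4y
Step 2: Integrate over y in [2,6]:
  integral(10 + 4y, y=2..6)
  = 10*4 + 4*(6^2 - 2^2)/2
  = 40 + 64
  = 104


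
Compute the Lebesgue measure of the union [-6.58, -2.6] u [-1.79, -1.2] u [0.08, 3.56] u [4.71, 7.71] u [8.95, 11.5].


For pairwise disjoint intervals, m(union) = sum of lengths.
= (-2.6 - -6.58) + (-1.2 - -1.79) + (3.56 - 0.08) + (7.71 - 4.71) + (11.5 - 8.95)
= 3.98 + 0.59 + 3.48 + 3 + 2.55
= 13.6


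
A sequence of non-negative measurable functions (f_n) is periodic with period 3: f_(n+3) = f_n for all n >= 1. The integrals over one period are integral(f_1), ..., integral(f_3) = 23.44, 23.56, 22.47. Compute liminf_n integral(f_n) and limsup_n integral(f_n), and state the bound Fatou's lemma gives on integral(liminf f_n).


The sequence (integral(f_n)) is periodic with period 3, repeating the values 23.44, 23.56, 22.47 indefinitely.
Step 1: For a periodic sequence, every tail (a_m, a_(m+1), ...) contains all 3 period values infinitely often.
Step 2: Hence inf of every tail = min of the period values = min(23.44, 23.56, 22.47) = 22.47.
        liminf_n integral(f_n) = sup over m of (inf of tail from m) = 22.47.
Step 3: Similarly sup of every tail = max of the period values = 23.56.
        limsup_n integral(f_n) = 23.56.
Step 4: Fatou's lemma: integral(liminf_n f_n) <= liminf_n integral(f_n) = 22.47.
        So the integral of the pointwise liminf is at most 22.47.


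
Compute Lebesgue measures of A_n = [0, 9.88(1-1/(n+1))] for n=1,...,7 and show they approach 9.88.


By continuity of measure from below: if A_n increases to A, then m(A_n) -> m(A).
Here A = [0, 9.88], so m(A) = 9.88
Step 1: a_1 = 9.88*(1 - 1/2) = 4.94, m(A_1) = 4.94
Step 2: a_2 = 9.88*(1 - 1/3) = 6.5867, m(A_2) = 6.5867
Step 3: a_3 = 9.88*(1 - 1/4) = 7.41, m(A_3) = 7.41
Step 4: a_4 = 9.88*(1 - 1/5) = 7.904, m(A_4) = 7.904
Step 5: a_5 = 9.88*(1 - 1/6) = 8.2333, m(A_5) = 8.2333
Step 6: a_6 = 9.88*(1 - 1/7) = 8.4686, m(A_6) = 8.4686
Step 7: a_7 = 9.88*(1 - 1/8) = 8.645, m(A_7) = 8.645
Limit: m(A_n) -> m([0,9.88]) = 9.88


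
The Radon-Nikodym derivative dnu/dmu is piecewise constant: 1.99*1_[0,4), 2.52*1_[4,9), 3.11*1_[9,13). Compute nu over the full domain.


Integrate each piece of the Radon-Nikodym derivative:
Step 1: integral_0^4 1.99 dx = 1.99*(4-0) = 1.99*4 = 7.96
Step 2: integral_4^9 2.52 dx = 2.52*(9-4) = 2.52*5 = 12.6
Step 3: integral_9^13 3.11 dx = 3.11*(13-9) = 3.11*4 = 12.44
Total: 7.96 + 12.6 + 12.44 = 33


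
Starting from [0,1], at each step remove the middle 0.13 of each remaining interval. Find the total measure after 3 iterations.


Step 1: At each step, fraction remaining = 1 - 0.13 = 0.87
Step 2: After 3 steps, measure = (0.87)^3
Step 3: Computing the power step by step:
  After step 1: 0.87
  After step 2: 0.7569
  After step 3: 0.658503
Result = 0.658503


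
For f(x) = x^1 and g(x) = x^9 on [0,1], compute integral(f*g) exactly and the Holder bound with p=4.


Step 1: Exact integral of f*g = integral(x^10, 0, 1) = 1/11
     = 0.090909
Step 2: Holder bound with p=4, q=1.333333:
  ||f||_p = (integral x^4 dx)^(1/4) = (1/5)^(1/4) = 0.66874
  ||g||_q = (integral x^12 dx)^(1/1.333333) = (1/13)^(1/1.333333) = 0.146064
Step 3: Holder bound = ||f||_p * ||g||_q = 0.66874 * 0.146064 = 0.097679
Verification: 0.090909 <= 0.097679 (Holder holds)


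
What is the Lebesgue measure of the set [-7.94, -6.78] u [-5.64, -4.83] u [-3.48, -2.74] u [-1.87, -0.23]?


For pairwise disjoint intervals, m(union) = sum of lengths.
= (-6.78 - -7.94) + (-4.83 - -5.64) + (-2.74 - -3.48) + (-0.23 - -1.87)
= 1.16 + 0.81 + 0.74 + 1.64
= 4.35


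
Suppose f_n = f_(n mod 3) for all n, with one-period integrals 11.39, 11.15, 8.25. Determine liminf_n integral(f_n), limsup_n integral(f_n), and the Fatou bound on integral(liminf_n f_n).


The sequence (integral(f_n)) is periodic with period 3, repeating the values 11.39, 11.15, 8.25 indefinitely.
Step 1: For a periodic sequence, every tail (a_m, a_(m+1), ...) contains all 3 period values infinitely often.
Step 2: Hence inf of every tail = min of the period values = min(11.39, 11.15, 8.25) = 8.25.
        liminf_n integral(f_n) = sup over m of (inf of tail from m) = 8.25.
Step 3: Similarly sup of every tail = max of the period values = 11.39.
        limsup_n integral(f_n) = 11.39.
Step 4: Fatou's lemma: integral(liminf_n f_n) <= liminf_n integral(f_n) = 8.25.
        So the integral of the pointwise liminf is at most 8.25.


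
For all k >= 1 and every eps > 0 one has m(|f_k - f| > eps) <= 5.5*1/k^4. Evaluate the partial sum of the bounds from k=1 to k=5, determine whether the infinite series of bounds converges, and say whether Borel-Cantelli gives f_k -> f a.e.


Step 1: List the terms 5.5*1/k^4 for k = 1 to 5:
  k=1: 5.5
  k=2: 0.34375
  k=3: 0.067901
  k=4: 0.021484
  k=5: 0.0088
Step 2: Partial sum = 5.5 + 0.34375 + 0.067901 + 0.021484 + 0.0088
     = 5.941936
Step 3: The full series sum_(k>=1) 5.5*1/k^4 converges (p-series with p = 4 > 1; a constant multiple of a convergent series converges).
Step 4: Fix eps > 0. Since sum_k m(|f_k - f| > eps) < infinity, the Borel-Cantelli lemma gives
        m(limsup_k {|f_k - f| > eps}) = 0, i.e. for a.e. x, |f_k(x) - f(x)| <= eps for all large k.
        Applying this with eps = 1/j for j = 1, 2, ... and intersecting the countably many full-measure sets,
        for a.e. x we get limsup_k |f_k(x) - f(x)| <= 1/j for every j, hence f_k -> f almost everywhere.
Conclusion: series converges; Borel-Cantelli yields f_k -> f a.e.


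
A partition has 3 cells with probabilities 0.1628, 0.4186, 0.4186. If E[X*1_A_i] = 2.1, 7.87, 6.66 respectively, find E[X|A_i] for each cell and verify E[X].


For each cell A_i: E[X|A_i] = E[X*1_A_i] / P(A_i)
Step 1: E[X|A_1] = 2.1 / 0.1628 = 12.899263
Step 2: E[X|A_2] = 7.87 / 0.4186 = 18.800764
Step 3: E[X|A_3] = 6.66 / 0.4186 = 15.910177
Verification: E[X] = sum E[X*1_A_i] = 2.1 + 7.87 + 6.66 = 16.63


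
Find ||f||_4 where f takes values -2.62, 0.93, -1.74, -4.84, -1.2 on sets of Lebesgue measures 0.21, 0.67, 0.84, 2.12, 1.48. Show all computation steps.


Step 1: Compute |f_i|^4 for each value:
  |-2.62|^4 = 47.119987
  |0.93|^4 = 0.748052
  |-1.74|^4 = 9.166362
  |-4.84|^4 = 548.758735
  |-1.2|^4 = 2.0736
Step 2: Multiply by measures and sum:
  47.119987 * 0.21 = 9.895197
  0.748052 * 0.67 = 0.501195
  9.166362 * 0.84 = 7.699744
  548.758735 * 2.12 = 1163.368519
  2.0736 * 1.48 = 3.068928
Sum = 9.895197 + 0.501195 + 7.699744 + 1163.368519 + 3.068928 = 1184.533583
Step 3: Take the p-th root:
||f||_4 = (1184.533583)^(1/4) = 5.866605


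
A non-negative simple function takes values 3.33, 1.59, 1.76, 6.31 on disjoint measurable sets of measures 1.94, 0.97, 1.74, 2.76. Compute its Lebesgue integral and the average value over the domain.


Step 1: Integral = sum(value_i * measure_i)
= 3.33*1.94 + 1.59*0.97 + 1.76*1.74 + 6.31*2.76
= 6.4602 + 1.5423 + 3.0624 + 17.4156
= 28.4805
Step 2: Total measure of domain = 1.94 + 0.97 + 1.74 + 2.76 = 7.41
Step 3: Average value = 28.4805 / 7.41 = 3.843522


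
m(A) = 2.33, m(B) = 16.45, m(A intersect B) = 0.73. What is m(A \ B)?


m(A \ B) = m(A) - m(A n B)
= 2.33 - 0.73
= 1.6


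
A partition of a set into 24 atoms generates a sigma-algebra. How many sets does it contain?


Each element of the sigma-algebra is a union of some subset of the 24 atoms.
The number of such subsets is 2^24 = 16777216.


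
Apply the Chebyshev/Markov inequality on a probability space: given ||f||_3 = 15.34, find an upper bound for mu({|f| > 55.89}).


Chebyshev/Markov inequality: mu(|f| > eps) <= (||f||_p / eps)^p
Step 1: ||f||_3 / eps = 15.34 / 55.89 = 0.274468
Step 2: Raise to power p = 3:
  (0.274468)^3 = 0.020676
Step 3: Therefore mu(|f| > 55.89) <= 0.020676


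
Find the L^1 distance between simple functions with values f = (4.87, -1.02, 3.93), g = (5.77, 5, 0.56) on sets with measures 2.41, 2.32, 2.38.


Step 1: Compute differences f_i - g_i:
  4.87 - 5.77 = -0.9
  -1.02 - 5 = -6.02
  3.93 - 0.56 = 3.37
Step 2: Compute |diff|^1 * measure for each set:
  |-0.9|^1 * 2.41 = 0.9 * 2.41 = 2.169
  |-6.02|^1 * 2.32 = 6.02 * 2.32 = 13.9664
  |3.37|^1 * 2.38 = 3.37 * 2.38 = 8.0206
Step 3: Sum = 24.156
Step 4: ||f-g||_1 = (24.156)^(1/1) = 24.156


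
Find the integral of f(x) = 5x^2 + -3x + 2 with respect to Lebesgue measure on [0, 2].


The Lebesgue integral of a Riemann-integrable function agrees with the Riemann integral.
Antiderivative F(x) = (5/3)x^3 + (-3/2)x^2 + 2x
F(2) = (5/3)*2^3 + (-3/2)*2^2 + 2*2
     = (5/3)*8 + (-3/2)*4 + 2*2
     = 13.333333 + -6 + 4
     = 11.333333
F(0) = 0.0
Integral = F(2) - F(0) = 11.333333 - 0.0 = 11.333333


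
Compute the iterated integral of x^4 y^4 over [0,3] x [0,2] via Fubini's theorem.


By Fubini's theorem, the double integral factors as a product of single integrals:
Step 1: integral_0^3 x^4 dx = [x^5/5] from 0 to 3
     = 3^5/5 = 48.6
Step 2: integral_0^2 y^4 dy = [y^5/5] from 0 to 2
     = 2^5/5 = 6.4
Step 3: Double integral = 48.6 * 6.4 = 311.04


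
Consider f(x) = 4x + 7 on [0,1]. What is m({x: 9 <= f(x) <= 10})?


f^(-1)([9, 10]) = {x : 9 <= 4x + 7 <= 10}
Solving: (9 - 7)/4 <= x <= (10 - 7)/4
= [0.5, 0.75]
Intersecting with [0,1]: [0.5, 0.75]
Measure = 0.75 - 0.5 = 0.25


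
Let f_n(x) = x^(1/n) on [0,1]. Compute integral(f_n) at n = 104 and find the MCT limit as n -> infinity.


At n = 104: f_104(x) = x^(1/104).
Step 1: integral(x^(1/104), 0, 1) = [x^(1/104+1) / (1/104+1)] from 0 to 1
     = 1 / (1/104 + 1) = 1 / ((104+1)/104) = 104/(104+1)
     = 104/105 = 0.990476
Step 2: As n -> infinity, f_n(x) = x^(1/n) -> 1 for x in (0,1], and f_n is increasing in n.
By MCT, lim_n integral(f_n) = integral(lim_n f_n) = integral(1, 0, 1) = 1.
Step 3: Verify convergence: 104/105 = 0.990476 -> 1


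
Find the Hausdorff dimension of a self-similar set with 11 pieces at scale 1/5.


For a self-similar set with N copies scaled by 1/r:
dim_H = log(N)/log(r) = log(11)/log(5)
= 2.397895/1.609438
= 1.489896


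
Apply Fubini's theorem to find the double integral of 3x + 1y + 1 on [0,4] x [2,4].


By Fubini, integrate in x first, then y.
Step 1: Fix y, integrate over x in [0,4]:
  integral(3x + 1y + 1, x=0..4)
  = 3*(4^2 - 0^2)/2 + (1y + 1)*(4 - 0)
  = 24 + (1y + 1)*4
  = 24 + 4y + 4
  = 28 + 4y
Step 2: Integrate over y in [2,4]:
  integral(28 + 4y, y=2..4)
  = 28*2 + 4*(4^2 - 2^2)/2
  = 56 + 24
  = 80


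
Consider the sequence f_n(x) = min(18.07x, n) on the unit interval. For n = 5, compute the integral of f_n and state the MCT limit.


f(x) = 18.07x on [0,1]; f_n(x) = min(18.07x, n). At n = 5:
Step 1: f(x) reaches 5 at x = 5/18.07 = 0.276702
Step 2: integral(f_5) = integral(18.07x, 0, 0.276702) + integral(5, 0.276702, 1)
       = 18.07*0.276702^2/2 + 5*(1 - 0.276702)
       = 0.691754 + 3.616491
       = 4.308246
Step 3: As n -> infinity, f_n increases to f, so by MCT integral(f_n) -> integral(f) = 18.07/2 = 9.035.
Convergence: integral(f_5) = 4.308246 -> 9.035 as n -> infinity


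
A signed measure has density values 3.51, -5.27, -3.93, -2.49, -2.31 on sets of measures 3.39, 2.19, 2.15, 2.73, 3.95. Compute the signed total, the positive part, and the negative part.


Step 1: Compute signed measure on each set:
  Set 1: 3.51 * 3.39 = 11.8989
  Set 2: -5.27 * 2.19 = -11.5413
  Set 3: -3.93 * 2.15 = -8.4495
  Set 4: -2.49 * 2.73 = -6.7977
  Set 5: -2.31 * 3.95 = -9.1245
Step 2: Total signed measure = (11.8989) + (-11.5413) + (-8.4495) + (-6.7977) + (-9.1245)
     = -24.0141
Step 3: Positive part mu+(X) = sum of positive contributions = 11.8989
Step 4: Negative part mu-(X) = |sum of negative contributions| = 35.913


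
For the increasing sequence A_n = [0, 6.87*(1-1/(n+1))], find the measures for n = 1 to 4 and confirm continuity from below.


By continuity of measure from below: if A_n increases to A, then m(A_n) -> m(A).
Here A = [0, 6.87], so m(A) = 6.87
Step 1: a_1 = 6.87*(1 - 1/2) = 3.435, m(A_1) = 3.435
Step 2: a_2 = 6.87*(1 - 1/3) = 4.58, m(A_2) = 4.58
Step 3: a_3 = 6.87*(1 - 1/4) = 5.1525, m(A_3) = 5.1525
Step 4: a_4 = 6.87*(1 - 1/5) = 5.496, m(A_4) = 5.496
Limit: m(A_n) -> m([0,6.87]) = 6.87


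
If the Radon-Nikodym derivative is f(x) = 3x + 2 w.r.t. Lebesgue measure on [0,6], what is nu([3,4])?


nu(A) = integral_A (dnu/dmu) dmu = integral_3^4 (3x + 2) dx
Step 1: Antiderivative F(x) = (3/2)x^2 + 2x
Step 2: F(4) = (3/2)*4^2 + 2*4 = 24 + 8 = 32
Step 3: F(3) = (3/2)*3^2 + 2*3 = 13.5 + 6 = 19.5
Step 4: nu([3,4]) = F(4) - F(3) = 32 - 19.5 = 12.5


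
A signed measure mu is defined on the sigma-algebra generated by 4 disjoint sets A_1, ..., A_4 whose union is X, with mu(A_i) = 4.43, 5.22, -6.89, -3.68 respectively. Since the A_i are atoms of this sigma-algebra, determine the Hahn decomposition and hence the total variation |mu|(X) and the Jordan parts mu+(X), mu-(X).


Step 1: Every measurable set is a union of atoms (the cells / points), so a Hahn decomposition is
  obtained by grouping atoms by sign: P = union of atoms with mu > 0, N = union of the remaining atoms.
  Atoms in P (indices): 1, 2;  atoms in N (indices): 3, 4
  Positive values: 4.43, 5.22
  Negative values: -6.89, -3.68
Step 2: mu+(X) = mu(P) = sum of positive atom values = 9.65
Step 3: mu-(X) = -mu(N) = sum of |negative atom values| = 10.57
Step 4: |mu|(X) = mu+(X) + mu-(X) = 9.65 + 10.57 = 20.22


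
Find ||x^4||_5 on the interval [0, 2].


Step 1: ||f||_5 = (integral_0^2 |x^4|^5 dx)^(1/5)
     = (integral_0^2 x^20 dx)^(1/5)
Step 2: integral_0^2 x^20 dx = [x^21/(21)] from 0 to 2 = 2^21/21
     = 2097152/21 = 99864.380952
Step 3: ||f||_5 = (99864.380952)^(1/5) = 9.997286


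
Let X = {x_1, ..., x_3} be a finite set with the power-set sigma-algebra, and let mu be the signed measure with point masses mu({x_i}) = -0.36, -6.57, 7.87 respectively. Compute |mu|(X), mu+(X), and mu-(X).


Step 1: Every measurable set is a union of atoms (the cells / points), so a Hahn decomposition is
  obtained by grouping atoms by sign: P = union of atoms with mu > 0, N = union of the remaining atoms.
  Atoms in P (indices): 3;  atoms in N (indices): 1, 2
  Positive values: 7.87
  Negative values: -0.36, -6.57
Step 2: mu+(X) = mu(P) = sum of positive atom values = 7.87
Step 3: mu-(X) = -mu(N) = sum of |negative atom values| = 6.93
Step 4: |mu|(X) = mu+(X) + mu-(X) = 7.87 + 6.93 = 14.8


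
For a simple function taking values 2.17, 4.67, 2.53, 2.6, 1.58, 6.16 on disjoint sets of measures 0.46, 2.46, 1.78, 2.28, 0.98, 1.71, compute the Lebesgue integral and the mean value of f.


Step 1: Integral = sum(value_i * measure_i)
= 2.17*0.46 + 4.67*2.46 + 2.53*1.78 + 2.6*2.28 + 1.58*0.98 + 6.16*1.71
= 0.9982 + 11.4882 + 4.5034 + 5.928 + 1.5484 + 10.5336
= 34.9998
Step 2: Total measure of domain = 0.46 + 2.46 + 1.78 + 2.28 + 0.98 + 1.71 = 9.67
Step 3: Average value = 34.9998 / 9.67 = 3.619421


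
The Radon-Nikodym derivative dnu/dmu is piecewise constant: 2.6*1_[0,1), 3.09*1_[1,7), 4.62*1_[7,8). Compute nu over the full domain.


Integrate each piece of the Radon-Nikodym derivative:
Step 1: integral_0^1 2.6 dx = 2.6*(1-0) = 2.6*1 = 2.6
Step 2: integral_1^7 3.09 dx = 3.09*(7-1) = 3.09*6 = 18.54
Step 3: integral_7^8 4.62 dx = 4.62*(8-7) = 4.62*1 = 4.62
Total: 2.6 + 18.54 + 4.62 = 25.76


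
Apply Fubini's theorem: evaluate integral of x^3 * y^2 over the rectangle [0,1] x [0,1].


By Fubini's theorem, the double integral factors as a product of single integrals:
Step 1: integral_0^1 x^3 dx = [x^4/4] from 0 to 1
     = 1^4/4 = 0.25
Step 2: integral_0^1 y^2 dy = [y^3/3] from 0 to 1
     = 1^3/3 = 0.333333
Step 3: Double integral = 0.25 * 0.333333 = 0.083333


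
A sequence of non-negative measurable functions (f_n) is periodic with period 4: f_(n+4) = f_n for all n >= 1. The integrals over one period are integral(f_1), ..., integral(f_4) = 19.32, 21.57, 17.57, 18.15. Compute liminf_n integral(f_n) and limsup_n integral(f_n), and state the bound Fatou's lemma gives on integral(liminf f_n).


The sequence (integral(f_n)) is periodic with period 4, repeating the values 19.32, 21.57, 17.57, 18.15 indefinitely.
Step 1: For a periodic sequence, every tail (a_m, a_(m+1), ...) contains all 4 period values infinitely often.
Step 2: Hence inf of every tail = min of the period values = min(19.32, 21.57, 17.57, 18.15) = 17.57.
        liminf_n integral(f_n) = sup over m of (inf of tail from m) = 17.57.
Step 3: Similarly sup of every tail = max of the period values = 21.57.
        limsup_n integral(f_n) = 21.57.
Step 4: Fatou's lemma: integral(liminf_n f_n) <= liminf_n integral(f_n) = 17.57.
        So the integral of the pointwise liminf is at most 17.57.


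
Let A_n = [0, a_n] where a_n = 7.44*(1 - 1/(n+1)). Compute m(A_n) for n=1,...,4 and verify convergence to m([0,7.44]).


By continuity of measure from below: if A_n increases to A, then m(A_n) -> m(A).
Here A = [0, 7.44], so m(A) = 7.44
Step 1: a_1 = 7.44*(1 - 1/2) = 3.72, m(A_1) = 3.72
Step 2: a_2 = 7.44*(1 - 1/3) = 4.96, m(A_2) = 4.96
Step 3: a_3 = 7.44*(1 - 1/4) = 5.58, m(A_3) = 5.58
Step 4: a_4 = 7.44*(1 - 1/5) = 5.952, m(A_4) = 5.952
Limit: m(A_n) -> m([0,7.44]) = 7.44


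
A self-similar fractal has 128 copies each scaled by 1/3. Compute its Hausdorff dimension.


For a self-similar set with N copies scaled by 1/r:
dim_H = log(N)/log(r) = log(128)/log(3)
= 4.85203/1.098612
= 4.416508


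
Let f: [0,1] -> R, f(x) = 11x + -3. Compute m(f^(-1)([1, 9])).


f^(-1)([1, 9]) = {x : 1 <= 11x + -3 <= 9}
Solving: (1 - -3)/11 <= x <= (9 - -3)/11
= [0.363636, 1.090909]
Intersecting with [0,1]: [0.363636, 1]
Measure = 1 - 0.363636 = 0.636364


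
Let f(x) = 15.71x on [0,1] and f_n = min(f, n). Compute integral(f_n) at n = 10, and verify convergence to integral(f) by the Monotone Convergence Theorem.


f(x) = 15.71x on [0,1]; f_n(x) = min(15.71x, n). At n = 10:
Step 1: f(x) reaches 10 at x = 10/15.71 = 0.636537
Step 2: integral(f_10) = integral(15.71x, 0, 0.636537) + integral(10, 0.636537, 1)
       = 15.71*0.636537^2/2 + 10*(1 - 0.636537)
       = 3.182686 + 3.634628
       = 6.817314
Step 3: As n -> infinity, f_n increases to f, so by MCT integral(f_n) -> integral(f) = 15.71/2 = 7.855.
Convergence: integral(f_10) = 6.817314 -> 7.855 as n -> infinity
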